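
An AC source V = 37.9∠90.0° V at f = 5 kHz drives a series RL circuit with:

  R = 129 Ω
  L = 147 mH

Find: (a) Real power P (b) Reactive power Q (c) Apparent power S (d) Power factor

Step 1 — Angular frequency: ω = 2π·f = 2π·5000 = 3.142e+04 rad/s.
Step 2 — Component impedances:
  R: Z = R = 129 Ω
  L: Z = jωL = j·3.142e+04·0.147 = 0 + j4618 Ω
Step 3 — Series combination: Z_total = R + L = 129 + j4618 Ω = 4620∠88.4° Ω.
Step 4 — Source phasor: V = 37.9∠90.0° V = 0 + j37.9 V.
Step 5 — Current: I = V / Z = 0.0082 + j0.0002291 A = 0.008204∠1.6° A.
Step 6 — Complex power: S = V·I* = 0.008682 + j0.3108 VA.
Step 7 — Real power: P = Re(S) = 0.008682 W.
Step 8 — Reactive power: Q = Im(S) = 0.3108 VAR.
Step 9 — Apparent power: |S| = 0.3109 VA.
Step 10 — Power factor: PF = P/|S| = 0.02792 (lagging).

(a) P = 0.008682 W  (b) Q = 0.3108 VAR  (c) S = 0.3109 VA  (d) PF = 0.02792 (lagging)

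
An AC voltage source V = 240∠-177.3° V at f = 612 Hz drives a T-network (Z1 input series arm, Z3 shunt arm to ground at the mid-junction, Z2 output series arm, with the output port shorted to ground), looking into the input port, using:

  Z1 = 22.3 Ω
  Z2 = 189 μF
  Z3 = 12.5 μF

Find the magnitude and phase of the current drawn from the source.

Step 1 — Angular frequency: ω = 2π·f = 2π·612 = 3845 rad/s.
Step 2 — Component impedances:
  Z1: Z = R = 22.3 Ω
  Z2: Z = 1/(jωC) = -j/(ω·C) = 0 - j1.376 Ω
  Z3: Z = 1/(jωC) = -j/(ω·C) = 0 - j20.8 Ω
Step 3 — With the output port shorted to ground, the output series arm Z2 runs from the junction to ground; the shunt arm Z3 also runs from the junction to ground. They appear in parallel: Z3 || Z2 = 0 - j1.291 Ω.
Step 4 — Series with input arm Z1: Z_in = Z1 + (Z3 || Z2) = 22.3 - j1.291 Ω = 22.34∠-3.3° Ω.
Step 5 — Source phasor: V = 240∠-177.3° V = -239.7 - j11.31 V.
Step 6 — Ohm's law: I = V / Z_total = (-239.7 - j11.31) / (22.3 - j1.291) = -10.69 - j1.125 A.
Step 7 — Convert to polar: |I| = 10.74 A, ∠I = -174.0°.

I = 10.74∠-174.0° A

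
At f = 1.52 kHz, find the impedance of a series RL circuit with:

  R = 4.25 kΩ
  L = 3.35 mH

Step 1 — Angular frequency: ω = 2π·f = 2π·1520 = 9550 rad/s.
Step 2 — Component impedances:
  R: Z = R = 4250 Ω
  L: Z = jωL = j·9550·0.00335 = 0 + j31.99 Ω
Step 3 — Series combination: Z_total = R + L = 4250 + j31.99 Ω = 4250∠0.4° Ω.

Z = 4250 + j31.99 Ω = 4250∠0.4° Ω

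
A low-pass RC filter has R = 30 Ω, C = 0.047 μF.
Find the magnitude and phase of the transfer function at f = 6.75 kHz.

Step 1 — Angular frequency: ω = 2π·6750 = 4.241e+04 rad/s.
Step 2 — Transfer function: H(jω) = 1/(1 + jωRC).
Step 3 — Denominator: 1 + jωRC = 1 + j·4.241e+04·30·4.7e-08 = 1 + j0.0598.
Step 4 — H = 0.9964 - j0.05959.
Step 5 — Magnitude: |H| = 0.9982 (-0.0 dB); phase: φ = -3.4°.

|H| = 0.9982 (-0.0 dB), φ = -3.4°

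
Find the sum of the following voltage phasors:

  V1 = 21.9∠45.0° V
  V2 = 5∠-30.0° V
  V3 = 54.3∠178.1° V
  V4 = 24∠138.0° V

Step 1 — Convert each phasor to rectangular form:
  V1 = 21.9·(cos(45.0°) + j·sin(45.0°)) = 15.49 + j15.49 V
  V2 = 5·(cos(-30.0°) + j·sin(-30.0°)) = 4.33 - j2.5 V
  V3 = 54.3·(cos(178.1°) + j·sin(178.1°)) = -54.27 + j1.8 V
  V4 = 24·(cos(138.0°) + j·sin(138.0°)) = -17.84 + j16.06 V
Step 2 — Sum components: V_total = -52.29 + j30.85 V.
Step 3 — Convert to polar: |V_total| = 60.71 V, ∠V_total = 149.5°.

V_total = 60.71∠149.5° V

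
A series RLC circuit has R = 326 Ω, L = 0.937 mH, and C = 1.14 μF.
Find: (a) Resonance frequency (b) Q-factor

Step 1 — Resonance condition Im(Z)=0 gives ω₀ = 1/√(LC).
Step 2 — ω₀ = 1/√(0.000937·1.14e-06) = 3.06e+04 rad/s.
Step 3 — f₀ = ω₀/(2π) = 4870 Hz.
Step 4 — Series Q: Q = ω₀L/R = 3.06e+04·0.000937/326 = 0.08794.

(a) f₀ = 4870 Hz  (b) Q = 0.08794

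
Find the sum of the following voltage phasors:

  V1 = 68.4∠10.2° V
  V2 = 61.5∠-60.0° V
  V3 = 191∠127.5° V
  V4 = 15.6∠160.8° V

Step 1 — Convert each phasor to rectangular form:
  V1 = 68.4·(cos(10.2°) + j·sin(10.2°)) = 67.32 + j12.11 V
  V2 = 61.5·(cos(-60.0°) + j·sin(-60.0°)) = 30.75 - j53.26 V
  V3 = 191·(cos(127.5°) + j·sin(127.5°)) = -116.3 + j151.5 V
  V4 = 15.6·(cos(160.8°) + j·sin(160.8°)) = -14.73 + j5.13 V
Step 2 — Sum components: V_total = -32.94 + j115.5 V.
Step 3 — Convert to polar: |V_total| = 120.1 V, ∠V_total = 105.9°.

V_total = 120.1∠105.9° V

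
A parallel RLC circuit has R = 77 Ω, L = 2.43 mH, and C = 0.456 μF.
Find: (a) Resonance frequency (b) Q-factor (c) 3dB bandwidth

Step 1 — Resonance: ω₀ = 1/√(LC) = 1/√(0.00243·4.56e-07) = 3.004e+04 rad/s.
Step 2 — f₀ = ω₀/(2π) = 4781 Hz.
Step 3 — Parallel Q: Q = R/(ω₀L) = 77/(3.004e+04·0.00243) = 1.055.
Step 4 — Bandwidth: Δω = ω₀/Q = 2.848e+04 rad/s; BW = Δω/(2π) = 4533 Hz.

(a) f₀ = 4781 Hz  (b) Q = 1.055  (c) BW = 4533 Hz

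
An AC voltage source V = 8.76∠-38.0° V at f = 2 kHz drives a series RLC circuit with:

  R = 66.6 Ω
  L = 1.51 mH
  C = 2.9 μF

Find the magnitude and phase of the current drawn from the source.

Step 1 — Angular frequency: ω = 2π·f = 2π·2000 = 1.257e+04 rad/s.
Step 2 — Component impedances:
  R: Z = R = 66.6 Ω
  L: Z = jωL = j·1.257e+04·0.00151 = 0 + j18.98 Ω
  C: Z = 1/(jωC) = -j/(ω·C) = 0 - j27.44 Ω
Step 3 — Series combination: Z_total = R + L + C = 66.6 - j8.465 Ω = 67.14∠-7.2° Ω.
Step 4 — Source phasor: V = 8.76∠-38.0° V = 6.903 - j5.393 V.
Step 5 — Ohm's law: I = V / Z_total = (6.903 - j5.393) / (66.6 - j8.465) = 0.1121 - j0.06673 A.
Step 6 — Convert to polar: |I| = 0.1305 A, ∠I = -30.8°.

I = 0.1305∠-30.8° A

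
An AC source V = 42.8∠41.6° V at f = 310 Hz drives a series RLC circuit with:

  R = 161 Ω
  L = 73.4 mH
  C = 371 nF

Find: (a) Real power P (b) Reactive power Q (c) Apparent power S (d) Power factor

Step 1 — Angular frequency: ω = 2π·f = 2π·310 = 1948 rad/s.
Step 2 — Component impedances:
  R: Z = R = 161 Ω
  L: Z = jωL = j·1948·0.0734 = 0 + j143 Ω
  C: Z = 1/(jωC) = -j/(ω·C) = 0 - j1384 Ω
Step 3 — Series combination: Z_total = R + L + C = 161 - j1241 Ω = 1251∠-82.6° Ω.
Step 4 — Source phasor: V = 42.8∠41.6° V = 32.01 + j28.42 V.
Step 5 — Current: I = V / Z = -0.01923 + j0.02829 A = 0.03421∠124.2° A.
Step 6 — Complex power: S = V·I* = 0.1884 - j1.452 VA.
Step 7 — Real power: P = Re(S) = 0.1884 W.
Step 8 — Reactive power: Q = Im(S) = -1.452 VAR.
Step 9 — Apparent power: |S| = 1.464 VA.
Step 10 — Power factor: PF = P/|S| = 0.1287 (leading).

(a) P = 0.1884 W  (b) Q = -1.452 VAR  (c) S = 1.464 VA  (d) PF = 0.1287 (leading)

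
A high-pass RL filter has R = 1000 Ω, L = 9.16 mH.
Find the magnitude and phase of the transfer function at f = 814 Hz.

Step 1 — Angular frequency: ω = 2π·814 = 5115 rad/s.
Step 2 — Transfer function: H(jω) = jωL/(R + jωL).
Step 3 — Numerator jωL = j·46.85; denominator R + jωL = 1000 + j46.85.
Step 4 — H = 0.00219 + j0.04675.
Step 5 — Magnitude: |H| = 0.0468 (-26.6 dB); phase: φ = 87.3°.

|H| = 0.0468 (-26.6 dB), φ = 87.3°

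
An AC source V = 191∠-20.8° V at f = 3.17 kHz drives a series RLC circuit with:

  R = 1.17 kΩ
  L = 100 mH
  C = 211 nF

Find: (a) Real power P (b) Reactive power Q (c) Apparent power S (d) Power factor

Step 1 — Angular frequency: ω = 2π·f = 2π·3170 = 1.992e+04 rad/s.
Step 2 — Component impedances:
  R: Z = R = 1170 Ω
  L: Z = jωL = j·1.992e+04·0.1 = 0 + j1992 Ω
  C: Z = 1/(jωC) = -j/(ω·C) = 0 - j237.9 Ω
Step 3 — Series combination: Z_total = R + L + C = 1170 + j1754 Ω = 2108∠56.3° Ω.
Step 4 — Source phasor: V = 191∠-20.8° V = 178.6 - j67.83 V.
Step 5 — Current: I = V / Z = 0.02024 - j0.08831 A = 0.0906∠-77.1° A.
Step 6 — Complex power: S = V·I* = 9.603 + j14.39 VA.
Step 7 — Real power: P = Re(S) = 9.603 W.
Step 8 — Reactive power: Q = Im(S) = 14.39 VAR.
Step 9 — Apparent power: |S| = 17.3 VA.
Step 10 — Power factor: PF = P/|S| = 0.555 (lagging).

(a) P = 9.603 W  (b) Q = 14.39 VAR  (c) S = 17.3 VA  (d) PF = 0.555 (lagging)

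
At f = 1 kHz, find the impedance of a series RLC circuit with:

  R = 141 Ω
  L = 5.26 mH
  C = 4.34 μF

Step 1 — Angular frequency: ω = 2π·f = 2π·1000 = 6283 rad/s.
Step 2 — Component impedances:
  R: Z = R = 141 Ω
  L: Z = jωL = j·6283·0.00526 = 0 + j33.05 Ω
  C: Z = 1/(jωC) = -j/(ω·C) = 0 - j36.67 Ω
Step 3 — Series combination: Z_total = R + L + C = 141 - j3.622 Ω = 141∠-1.5° Ω.

Z = 141 - j3.622 Ω = 141∠-1.5° Ω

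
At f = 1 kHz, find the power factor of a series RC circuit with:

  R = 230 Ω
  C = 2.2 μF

Step 1 — Angular frequency: ω = 2π·f = 2π·1000 = 6283 rad/s.
Step 2 — Component impedances:
  R: Z = R = 230 Ω
  C: Z = 1/(jωC) = -j/(ω·C) = 0 - j72.34 Ω
Step 3 — Series combination: Z_total = R + C = 230 - j72.34 Ω = 241.1∠-17.5° Ω.
Step 4 — Power factor: PF = cos(φ) = Re(Z)/|Z| = 230/241.11 = 0.9539.
Step 5 — Type: Im(Z) = -72.34 ⇒ leading (phase φ = -17.5°).

PF = 0.9539 (leading, φ = -17.5°)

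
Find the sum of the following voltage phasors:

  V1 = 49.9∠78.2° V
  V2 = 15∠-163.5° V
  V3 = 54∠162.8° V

Step 1 — Convert each phasor to rectangular form:
  V1 = 49.9·(cos(78.2°) + j·sin(78.2°)) = 10.2 + j48.85 V
  V2 = 15·(cos(-163.5°) + j·sin(-163.5°)) = -14.38 - j4.26 V
  V3 = 54·(cos(162.8°) + j·sin(162.8°)) = -51.59 + j15.97 V
Step 2 — Sum components: V_total = -55.76 + j60.55 V.
Step 3 — Convert to polar: |V_total| = 82.32 V, ∠V_total = 132.6°.

V_total = 82.32∠132.6° V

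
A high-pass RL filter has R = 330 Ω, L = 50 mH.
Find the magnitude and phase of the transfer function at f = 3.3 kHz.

Step 1 — Angular frequency: ω = 2π·3300 = 2.073e+04 rad/s.
Step 2 — Transfer function: H(jω) = jωL/(R + jωL).
Step 3 — Numerator jωL = j·1037; denominator R + jωL = 330 + j1037.
Step 4 — H = 0.908 + j0.289.
Step 5 — Magnitude: |H| = 0.9529 (-0.4 dB); phase: φ = 17.7°.

|H| = 0.9529 (-0.4 dB), φ = 17.7°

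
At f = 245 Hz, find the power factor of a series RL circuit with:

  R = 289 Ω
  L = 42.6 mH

Step 1 — Angular frequency: ω = 2π·f = 2π·245 = 1539 rad/s.
Step 2 — Component impedances:
  R: Z = R = 289 Ω
  L: Z = jωL = j·1539·0.0426 = 0 + j65.58 Ω
Step 3 — Series combination: Z_total = R + L = 289 + j65.58 Ω = 296.3∠12.8° Ω.
Step 4 — Power factor: PF = cos(φ) = Re(Z)/|Z| = 289/296.35 = 0.9752.
Step 5 — Type: Im(Z) = 65.58 ⇒ lagging (phase φ = 12.8°).

PF = 0.9752 (lagging, φ = 12.8°)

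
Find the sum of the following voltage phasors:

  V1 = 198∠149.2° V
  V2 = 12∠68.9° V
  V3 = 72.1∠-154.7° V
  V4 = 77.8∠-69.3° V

Step 1 — Convert each phasor to rectangular form:
  V1 = 198·(cos(149.2°) + j·sin(149.2°)) = -170.1 + j101.4 V
  V2 = 12·(cos(68.9°) + j·sin(68.9°)) = 4.32 + j11.2 V
  V3 = 72.1·(cos(-154.7°) + j·sin(-154.7°)) = -65.18 - j30.81 V
  V4 = 77.8·(cos(-69.3°) + j·sin(-69.3°)) = 27.5 - j72.78 V
Step 2 — Sum components: V_total = -203.4 + j8.99 V.
Step 3 — Convert to polar: |V_total| = 203.6 V, ∠V_total = 177.5°.

V_total = 203.6∠177.5° V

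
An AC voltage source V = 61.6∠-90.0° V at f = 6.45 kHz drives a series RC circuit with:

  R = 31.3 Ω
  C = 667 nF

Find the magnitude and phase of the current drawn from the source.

Step 1 — Angular frequency: ω = 2π·f = 2π·6450 = 4.053e+04 rad/s.
Step 2 — Component impedances:
  R: Z = R = 31.3 Ω
  C: Z = 1/(jωC) = -j/(ω·C) = 0 - j36.99 Ω
Step 3 — Series combination: Z_total = R + C = 31.3 - j36.99 Ω = 48.46∠-49.8° Ω.
Step 4 — Source phasor: V = 61.6∠-90.0° V = 0 - j61.6 V.
Step 5 — Ohm's law: I = V / Z_total = (0 - j61.6) / (31.3 - j36.99) = 0.9704 - j0.8211 A.
Step 6 — Convert to polar: |I| = 1.271 A, ∠I = -40.2°.

I = 1.271∠-40.2° A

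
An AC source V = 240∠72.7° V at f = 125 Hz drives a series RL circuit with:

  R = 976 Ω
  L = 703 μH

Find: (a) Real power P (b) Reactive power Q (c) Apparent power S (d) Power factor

Step 1 — Angular frequency: ω = 2π·f = 2π·125 = 785.4 rad/s.
Step 2 — Component impedances:
  R: Z = R = 976 Ω
  L: Z = jωL = j·785.4·0.000703 = 0 + j0.5521 Ω
Step 3 — Series combination: Z_total = R + L = 976 + j0.5521 Ω = 976∠0.0° Ω.
Step 4 — Source phasor: V = 240∠72.7° V = 71.37 + j229.1 V.
Step 5 — Current: I = V / Z = 0.07326 + j0.2347 A = 0.2459∠72.7° A.
Step 6 — Complex power: S = V·I* = 59.02 + j0.03339 VA.
Step 7 — Real power: P = Re(S) = 59.02 W.
Step 8 — Reactive power: Q = Im(S) = 0.03339 VAR.
Step 9 — Apparent power: |S| = 59.02 VA.
Step 10 — Power factor: PF = P/|S| = 1 (lagging).

(a) P = 59.02 W  (b) Q = 0.03339 VAR  (c) S = 59.02 VA  (d) PF = 1 (lagging)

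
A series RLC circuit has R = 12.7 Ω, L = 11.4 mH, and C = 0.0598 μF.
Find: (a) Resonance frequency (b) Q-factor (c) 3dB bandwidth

Step 1 — Resonance: ω₀ = 1/√(LC) = 1/√(0.0114·5.98e-08) = 3.83e+04 rad/s.
Step 2 — f₀ = ω₀/(2π) = 6096 Hz.
Step 3 — Series Q: Q = ω₀L/R = 3.83e+04·0.0114/12.7 = 34.38.
Step 4 — Bandwidth: Δω = ω₀/Q = 1114 rad/s; BW = Δω/(2π) = 177.3 Hz.

(a) f₀ = 6096 Hz  (b) Q = 34.38  (c) BW = 177.3 Hz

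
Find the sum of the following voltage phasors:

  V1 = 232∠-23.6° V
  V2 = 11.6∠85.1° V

Step 1 — Convert each phasor to rectangular form:
  V1 = 232·(cos(-23.6°) + j·sin(-23.6°)) = 212.6 - j92.88 V
  V2 = 11.6·(cos(85.1°) + j·sin(85.1°)) = 0.9908 + j11.56 V
Step 2 — Sum components: V_total = 213.6 - j81.32 V.
Step 3 — Convert to polar: |V_total| = 228.5 V, ∠V_total = -20.8°.

V_total = 228.5∠-20.8° V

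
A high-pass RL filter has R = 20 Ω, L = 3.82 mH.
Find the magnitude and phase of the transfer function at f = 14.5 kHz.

Step 1 — Angular frequency: ω = 2π·1.45e+04 = 9.111e+04 rad/s.
Step 2 — Transfer function: H(jω) = jωL/(R + jωL).
Step 3 — Numerator jωL = j·348; denominator R + jωL = 20 + j348.
Step 4 — H = 0.9967 + j0.05728.
Step 5 — Magnitude: |H| = 0.9984 (-0.0 dB); phase: φ = 3.3°.

|H| = 0.9984 (-0.0 dB), φ = 3.3°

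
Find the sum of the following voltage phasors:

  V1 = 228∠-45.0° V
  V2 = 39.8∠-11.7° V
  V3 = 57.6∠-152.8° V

Step 1 — Convert each phasor to rectangular form:
  V1 = 228·(cos(-45.0°) + j·sin(-45.0°)) = 161.2 - j161.2 V
  V2 = 39.8·(cos(-11.7°) + j·sin(-11.7°)) = 38.97 - j8.071 V
  V3 = 57.6·(cos(-152.8°) + j·sin(-152.8°)) = -51.23 - j26.33 V
Step 2 — Sum components: V_total = 149 - j195.6 V.
Step 3 — Convert to polar: |V_total| = 245.9 V, ∠V_total = -52.7°.

V_total = 245.9∠-52.7° V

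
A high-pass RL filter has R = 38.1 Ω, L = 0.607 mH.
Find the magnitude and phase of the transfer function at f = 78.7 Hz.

Step 1 — Angular frequency: ω = 2π·78.7 = 494.5 rad/s.
Step 2 — Transfer function: H(jω) = jωL/(R + jωL).
Step 3 — Numerator jωL = j·0.3002; denominator R + jωL = 38.1 + j0.3002.
Step 4 — H = 6.206e-05 + j0.007878.
Step 5 — Magnitude: |H| = 0.007878 (-42.1 dB); phase: φ = 89.5°.

|H| = 0.007878 (-42.1 dB), φ = 89.5°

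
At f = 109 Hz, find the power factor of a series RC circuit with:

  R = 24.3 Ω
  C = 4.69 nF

Step 1 — Angular frequency: ω = 2π·f = 2π·109 = 684.9 rad/s.
Step 2 — Component impedances:
  R: Z = R = 24.3 Ω
  C: Z = 1/(jωC) = -j/(ω·C) = 0 - j3.113e+05 Ω
Step 3 — Series combination: Z_total = R + C = 24.3 - j3.113e+05 Ω = 3.113e+05∠-90.0° Ω.
Step 4 — Power factor: PF = cos(φ) = Re(Z)/|Z| = 24.3/3.1133e+05 = 7.805e-05.
Step 5 — Type: Im(Z) = -3.113e+05 ⇒ leading (phase φ = -90.0°).

PF = 7.805e-05 (leading, φ = -90.0°)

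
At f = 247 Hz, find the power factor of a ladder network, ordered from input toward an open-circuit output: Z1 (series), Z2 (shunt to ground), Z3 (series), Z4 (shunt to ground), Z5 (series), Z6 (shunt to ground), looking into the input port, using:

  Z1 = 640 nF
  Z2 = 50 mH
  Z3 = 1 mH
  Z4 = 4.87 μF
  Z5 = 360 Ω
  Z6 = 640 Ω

Step 1 — Angular frequency: ω = 2π·f = 2π·247 = 1552 rad/s.
Step 2 — Component impedances:
  Z1: Z = 1/(jωC) = -j/(ω·C) = 0 - j1007 Ω
  Z2: Z = jωL = j·1552·0.05 = 0 + j77.6 Ω
  Z3: Z = jωL = j·1552·0.001 = 0 + j1.552 Ω
  Z4: Z = 1/(jωC) = -j/(ω·C) = 0 - j132.3 Ω
  Z5: Z = R = 360 Ω
  Z6: Z = R = 640 Ω
Step 3 — Ladder network (open output): work backward from the far end, alternating series and parallel combinations. Z_in = 35.91 - j823 Ω = 823.8∠-87.5° Ω.
Step 4 — Power factor: PF = cos(φ) = Re(Z)/|Z| = 35.91/823.8 = 0.04359.
Step 5 — Type: Im(Z) = -823 ⇒ leading (phase φ = -87.5°).

PF = 0.04359 (leading, φ = -87.5°)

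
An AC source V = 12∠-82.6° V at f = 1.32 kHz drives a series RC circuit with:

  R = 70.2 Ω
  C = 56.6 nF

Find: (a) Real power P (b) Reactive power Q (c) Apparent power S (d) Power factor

Step 1 — Angular frequency: ω = 2π·f = 2π·1320 = 8294 rad/s.
Step 2 — Component impedances:
  R: Z = R = 70.2 Ω
  C: Z = 1/(jωC) = -j/(ω·C) = 0 - j2130 Ω
Step 3 — Series combination: Z_total = R + C = 70.2 - j2130 Ω = 2131∠-88.1° Ω.
Step 4 — Source phasor: V = 12∠-82.6° V = 1.546 - j11.9 V.
Step 5 — Current: I = V / Z = 0.005604 + j0.0005408 A = 0.00563∠5.5° A.
Step 6 — Complex power: S = V·I* = 0.002225 - j0.06752 VA.
Step 7 — Real power: P = Re(S) = 0.002225 W.
Step 8 — Reactive power: Q = Im(S) = -0.06752 VAR.
Step 9 — Apparent power: |S| = 0.06756 VA.
Step 10 — Power factor: PF = P/|S| = 0.03294 (leading).

(a) P = 0.002225 W  (b) Q = -0.06752 VAR  (c) S = 0.06756 VA  (d) PF = 0.03294 (leading)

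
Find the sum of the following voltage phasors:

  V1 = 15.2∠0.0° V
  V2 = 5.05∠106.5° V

Step 1 — Convert each phasor to rectangular form:
  V1 = 15.2·(cos(0.0°) + j·sin(0.0°)) = 15.2 V
  V2 = 5.05·(cos(106.5°) + j·sin(106.5°)) = -1.434 + j4.842 V
Step 2 — Sum components: V_total = 13.77 + j4.842 V.
Step 3 — Convert to polar: |V_total| = 14.59 V, ∠V_total = 19.4°.

V_total = 14.59∠19.4° V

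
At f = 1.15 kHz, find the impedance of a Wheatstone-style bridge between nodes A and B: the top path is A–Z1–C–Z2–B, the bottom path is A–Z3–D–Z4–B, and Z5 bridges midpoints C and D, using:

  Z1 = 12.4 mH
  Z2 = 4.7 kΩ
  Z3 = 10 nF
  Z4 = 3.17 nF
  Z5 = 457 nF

Step 1 — Angular frequency: ω = 2π·f = 2π·1150 = 7226 rad/s.
Step 2 — Component impedances:
  Z1: Z = jωL = j·7226·0.0124 = 0 + j89.6 Ω
  Z2: Z = R = 4700 Ω
  Z3: Z = 1/(jωC) = -j/(ω·C) = 0 - j1.384e+04 Ω
  Z4: Z = 1/(jωC) = -j/(ω·C) = 0 - j4.366e+04 Ω
  Z5: Z = 1/(jωC) = -j/(ω·C) = 0 - j302.8 Ω
Step 3 — Bridge requires nodal analysis (the Z5 bridge couples midpoints C and D, so the two paths cannot be reduced to a simple series/parallel combination). Setting node B to ground and injecting 1 A at node A, the 3-node admittance system at A, C, D solves to V_A = Z_AB = 4647 - j406.8 Ω = 4665∠-5.0° Ω.

Z = 4647 - j406.8 Ω = 4665∠-5.0° Ω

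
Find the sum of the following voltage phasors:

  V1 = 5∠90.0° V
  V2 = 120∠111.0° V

Step 1 — Convert each phasor to rectangular form:
  V1 = 5·(cos(90.0°) + j·sin(90.0°)) = 0 + j5 V
  V2 = 120·(cos(111.0°) + j·sin(111.0°)) = -43 + j112 V
Step 2 — Sum components: V_total = -43 + j117 V.
Step 3 — Convert to polar: |V_total| = 124.7 V, ∠V_total = 110.2°.

V_total = 124.7∠110.2° V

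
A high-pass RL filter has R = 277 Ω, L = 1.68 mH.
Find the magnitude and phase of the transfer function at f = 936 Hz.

Step 1 — Angular frequency: ω = 2π·936 = 5881 rad/s.
Step 2 — Transfer function: H(jω) = jωL/(R + jωL).
Step 3 — Numerator jωL = j·9.88; denominator R + jωL = 277 + j9.88.
Step 4 — H = 0.001271 + j0.03562.
Step 5 — Magnitude: |H| = 0.03565 (-29.0 dB); phase: φ = 88.0°.

|H| = 0.03565 (-29.0 dB), φ = 88.0°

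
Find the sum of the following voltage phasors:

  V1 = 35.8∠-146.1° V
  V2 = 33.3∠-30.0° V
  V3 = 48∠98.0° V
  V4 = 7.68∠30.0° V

Step 1 — Convert each phasor to rectangular form:
  V1 = 35.8·(cos(-146.1°) + j·sin(-146.1°)) = -29.71 - j19.97 V
  V2 = 33.3·(cos(-30.0°) + j·sin(-30.0°)) = 28.84 - j16.65 V
  V3 = 48·(cos(98.0°) + j·sin(98.0°)) = -6.68 + j47.53 V
  V4 = 7.68·(cos(30.0°) + j·sin(30.0°)) = 6.651 + j3.84 V
Step 2 — Sum components: V_total = -0.905 + j14.76 V.
Step 3 — Convert to polar: |V_total| = 14.78 V, ∠V_total = 93.5°.

V_total = 14.78∠93.5° V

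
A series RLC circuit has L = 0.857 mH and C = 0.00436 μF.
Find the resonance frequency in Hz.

Step 1 — Resonance condition Im(Z)=0 gives ω₀ = 1/√(LC).
Step 2 — ω₀ = 1/√(0.000857·4.36e-09) = 5.173e+05 rad/s.
Step 3 — f₀ = ω₀/(2π) = 8.234e+04 Hz.

f₀ = 8.234e+04 Hz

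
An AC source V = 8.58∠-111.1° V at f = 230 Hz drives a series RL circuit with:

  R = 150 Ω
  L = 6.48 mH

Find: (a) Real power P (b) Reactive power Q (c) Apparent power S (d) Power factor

Step 1 — Angular frequency: ω = 2π·f = 2π·230 = 1445 rad/s.
Step 2 — Component impedances:
  R: Z = R = 150 Ω
  L: Z = jωL = j·1445·0.00648 = 0 + j9.364 Ω
Step 3 — Series combination: Z_total = R + L = 150 + j9.364 Ω = 150.3∠3.6° Ω.
Step 4 — Source phasor: V = 8.58∠-111.1° V = -3.089 - j8.005 V.
Step 5 — Current: I = V / Z = -0.02383 - j0.05188 A = 0.05709∠-114.7° A.
Step 6 — Complex power: S = V·I* = 0.4889 + j0.03052 VA.
Step 7 — Real power: P = Re(S) = 0.4889 W.
Step 8 — Reactive power: Q = Im(S) = 0.03052 VAR.
Step 9 — Apparent power: |S| = 0.4898 VA.
Step 10 — Power factor: PF = P/|S| = 0.9981 (lagging).

(a) P = 0.4889 W  (b) Q = 0.03052 VAR  (c) S = 0.4898 VA  (d) PF = 0.9981 (lagging)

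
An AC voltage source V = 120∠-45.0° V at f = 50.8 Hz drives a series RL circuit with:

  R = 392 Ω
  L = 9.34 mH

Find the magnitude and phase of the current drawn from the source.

Step 1 — Angular frequency: ω = 2π·f = 2π·50.8 = 319.2 rad/s.
Step 2 — Component impedances:
  R: Z = R = 392 Ω
  L: Z = jωL = j·319.2·0.00934 = 0 + j2.981 Ω
Step 3 — Series combination: Z_total = R + L = 392 + j2.981 Ω = 392∠0.4° Ω.
Step 4 — Source phasor: V = 120∠-45.0° V = 84.85 - j84.85 V.
Step 5 — Ohm's law: I = V / Z_total = (84.85 - j84.85) / (392 + j2.981) = 0.2148 - j0.2181 A.
Step 6 — Convert to polar: |I| = 0.3061 A, ∠I = -45.4°.

I = 0.3061∠-45.4° A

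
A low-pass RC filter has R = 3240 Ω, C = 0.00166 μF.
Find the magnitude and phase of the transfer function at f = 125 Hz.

Step 1 — Angular frequency: ω = 2π·125 = 785.4 rad/s.
Step 2 — Transfer function: H(jω) = 1/(1 + jωRC).
Step 3 — Denominator: 1 + jωRC = 1 + j·785.4·3240·1.66e-09 = 1 + j0.004224.
Step 4 — H = 1 - j0.004224.
Step 5 — Magnitude: |H| = 1 (-0.0 dB); phase: φ = -0.2°.

|H| = 1 (-0.0 dB), φ = -0.2°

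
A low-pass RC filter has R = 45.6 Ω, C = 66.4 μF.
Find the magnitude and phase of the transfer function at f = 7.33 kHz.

Step 1 — Angular frequency: ω = 2π·7330 = 4.606e+04 rad/s.
Step 2 — Transfer function: H(jω) = 1/(1 + jωRC).
Step 3 — Denominator: 1 + jωRC = 1 + j·4.606e+04·45.6·6.64e-05 = 1 + j139.4.
Step 4 — H = 5.142e-05 - j0.007171.
Step 5 — Magnitude: |H| = 0.007171 (-42.9 dB); phase: φ = -89.6°.

|H| = 0.007171 (-42.9 dB), φ = -89.6°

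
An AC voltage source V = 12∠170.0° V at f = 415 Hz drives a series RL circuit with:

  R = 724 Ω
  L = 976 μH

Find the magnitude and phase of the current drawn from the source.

Step 1 — Angular frequency: ω = 2π·f = 2π·415 = 2608 rad/s.
Step 2 — Component impedances:
  R: Z = R = 724 Ω
  L: Z = jωL = j·2608·0.000976 = 0 + j2.545 Ω
Step 3 — Series combination: Z_total = R + L = 724 + j2.545 Ω = 724∠0.2° Ω.
Step 4 — Source phasor: V = 12∠170.0° V = -11.82 + j2.084 V.
Step 5 — Ohm's law: I = V / Z_total = (-11.82 + j2.084) / (724 + j2.545) = -0.01631 + j0.002935 A.
Step 6 — Convert to polar: |I| = 0.01657 A, ∠I = 169.8°.

I = 0.01657∠169.8° A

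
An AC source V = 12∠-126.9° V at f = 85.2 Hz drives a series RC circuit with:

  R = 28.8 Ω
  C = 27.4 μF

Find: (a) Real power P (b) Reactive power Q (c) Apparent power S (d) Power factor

Step 1 — Angular frequency: ω = 2π·f = 2π·85.2 = 535.3 rad/s.
Step 2 — Component impedances:
  R: Z = R = 28.8 Ω
  C: Z = 1/(jωC) = -j/(ω·C) = 0 - j68.18 Ω
Step 3 — Series combination: Z_total = R + C = 28.8 - j68.18 Ω = 74.01∠-67.1° Ω.
Step 4 — Source phasor: V = 12∠-126.9° V = -7.205 - j9.596 V.
Step 5 — Current: I = V / Z = 0.08156 - j0.1401 A = 0.1621∠-59.8° A.
Step 6 — Complex power: S = V·I* = 0.7572 - j1.792 VA.
Step 7 — Real power: P = Re(S) = 0.7572 W.
Step 8 — Reactive power: Q = Im(S) = -1.792 VAR.
Step 9 — Apparent power: |S| = 1.946 VA.
Step 10 — Power factor: PF = P/|S| = 0.3891 (leading).

(a) P = 0.7572 W  (b) Q = -1.792 VAR  (c) S = 1.946 VA  (d) PF = 0.3891 (leading)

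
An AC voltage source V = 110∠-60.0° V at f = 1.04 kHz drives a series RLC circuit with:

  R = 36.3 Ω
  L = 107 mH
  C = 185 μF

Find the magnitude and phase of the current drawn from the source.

Step 1 — Angular frequency: ω = 2π·f = 2π·1040 = 6535 rad/s.
Step 2 — Component impedances:
  R: Z = R = 36.3 Ω
  L: Z = jωL = j·6535·0.107 = 0 + j699.2 Ω
  C: Z = 1/(jωC) = -j/(ω·C) = 0 - j0.8272 Ω
Step 3 — Series combination: Z_total = R + L + C = 36.3 + j698.4 Ω = 699.3∠87.0° Ω.
Step 4 — Source phasor: V = 110∠-60.0° V = 55 - j95.26 V.
Step 5 — Ohm's law: I = V / Z_total = (55 - j95.26) / (36.3 + j698.4) = -0.132 - j0.08561 A.
Step 6 — Convert to polar: |I| = 0.1573 A, ∠I = -147.0°.

I = 0.1573∠-147.0° A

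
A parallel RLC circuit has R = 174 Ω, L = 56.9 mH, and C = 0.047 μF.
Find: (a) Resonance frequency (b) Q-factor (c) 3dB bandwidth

Step 1 — Resonance: ω₀ = 1/√(LC) = 1/√(0.0569·4.7e-08) = 1.934e+04 rad/s.
Step 2 — f₀ = ω₀/(2π) = 3078 Hz.
Step 3 — Parallel Q: Q = R/(ω₀L) = 174/(1.934e+04·0.0569) = 0.1581.
Step 4 — Bandwidth: Δω = ω₀/Q = 1.223e+05 rad/s; BW = Δω/(2π) = 1.946e+04 Hz.

(a) f₀ = 3078 Hz  (b) Q = 0.1581  (c) BW = 1.946e+04 Hz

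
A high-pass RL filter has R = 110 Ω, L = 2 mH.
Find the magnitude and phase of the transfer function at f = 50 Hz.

Step 1 — Angular frequency: ω = 2π·50 = 314.2 rad/s.
Step 2 — Transfer function: H(jω) = jωL/(R + jωL).
Step 3 — Numerator jωL = j·0.6283; denominator R + jωL = 110 + j0.6283.
Step 4 — H = 3.263e-05 + j0.005712.
Step 5 — Magnitude: |H| = 0.005712 (-44.9 dB); phase: φ = 89.7°.

|H| = 0.005712 (-44.9 dB), φ = 89.7°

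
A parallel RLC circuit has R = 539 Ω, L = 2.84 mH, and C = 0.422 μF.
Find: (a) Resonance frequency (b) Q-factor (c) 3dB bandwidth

Step 1 — Resonance: ω₀ = 1/√(LC) = 1/√(0.00284·4.22e-07) = 2.889e+04 rad/s.
Step 2 — f₀ = ω₀/(2π) = 4597 Hz.
Step 3 — Parallel Q: Q = R/(ω₀L) = 539/(2.889e+04·0.00284) = 6.57.
Step 4 — Bandwidth: Δω = ω₀/Q = 4396 rad/s; BW = Δω/(2π) = 699.7 Hz.

(a) f₀ = 4597 Hz  (b) Q = 6.57  (c) BW = 699.7 Hz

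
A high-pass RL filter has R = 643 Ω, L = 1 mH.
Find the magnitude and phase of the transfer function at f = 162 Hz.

Step 1 — Angular frequency: ω = 2π·162 = 1018 rad/s.
Step 2 — Transfer function: H(jω) = jωL/(R + jωL).
Step 3 — Numerator jωL = j·1.018; denominator R + jωL = 643 + j1.018.
Step 4 — H = 2.506e-06 + j0.001583.
Step 5 — Magnitude: |H| = 0.001583 (-56.0 dB); phase: φ = 89.9°.

|H| = 0.001583 (-56.0 dB), φ = 89.9°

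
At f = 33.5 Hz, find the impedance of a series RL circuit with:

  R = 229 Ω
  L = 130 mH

Step 1 — Angular frequency: ω = 2π·f = 2π·33.5 = 210.5 rad/s.
Step 2 — Component impedances:
  R: Z = R = 229 Ω
  L: Z = jωL = j·210.5·0.13 = 0 + j27.36 Ω
Step 3 — Series combination: Z_total = R + L = 229 + j27.36 Ω = 230.6∠6.8° Ω.

Z = 229 + j27.36 Ω = 230.6∠6.8° Ω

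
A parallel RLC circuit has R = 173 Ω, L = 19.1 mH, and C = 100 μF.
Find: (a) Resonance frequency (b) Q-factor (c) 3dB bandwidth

Step 1 — Resonance: ω₀ = 1/√(LC) = 1/√(0.0191·0.0001) = 723.6 rad/s.
Step 2 — f₀ = ω₀/(2π) = 115.2 Hz.
Step 3 — Parallel Q: Q = R/(ω₀L) = 173/(723.6·0.0191) = 12.52.
Step 4 — Bandwidth: Δω = ω₀/Q = 57.8 rad/s; BW = Δω/(2π) = 9.2 Hz.

(a) f₀ = 115.2 Hz  (b) Q = 12.52  (c) BW = 9.2 Hz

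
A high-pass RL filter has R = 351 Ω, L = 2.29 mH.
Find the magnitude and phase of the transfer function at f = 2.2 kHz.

Step 1 — Angular frequency: ω = 2π·2200 = 1.382e+04 rad/s.
Step 2 — Transfer function: H(jω) = jωL/(R + jωL).
Step 3 — Numerator jωL = j·31.65; denominator R + jωL = 351 + j31.65.
Step 4 — H = 0.008068 + j0.08946.
Step 5 — Magnitude: |H| = 0.08982 (-20.9 dB); phase: φ = 84.8°.

|H| = 0.08982 (-20.9 dB), φ = 84.8°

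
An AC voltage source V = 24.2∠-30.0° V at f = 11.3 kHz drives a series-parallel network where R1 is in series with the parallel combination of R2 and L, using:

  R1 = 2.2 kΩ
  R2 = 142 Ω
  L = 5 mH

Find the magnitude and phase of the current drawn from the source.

Step 1 — Angular frequency: ω = 2π·f = 2π·1.13e+04 = 7.1e+04 rad/s.
Step 2 — Component impedances:
  R1: Z = R = 2200 Ω
  R2: Z = R = 142 Ω
  L: Z = jωL = j·7.1e+04·0.005 = 0 + j355 Ω
Step 3 — Parallel branch: R2 || L = 1/(1/R2 + 1/L) = 122.4 + j48.97 Ω.
Step 4 — Series with R1: Z_total = R1 + (R2 || L) = 2322 + j48.97 Ω = 2323∠1.2° Ω.
Step 5 — Source phasor: V = 24.2∠-30.0° V = 20.96 - j12.1 V.
Step 6 — Ohm's law: I = V / Z_total = (20.96 - j12.1) / (2322 + j48.97) = 0.00891 - j0.005398 A.
Step 7 — Convert to polar: |I| = 0.01042 A, ∠I = -31.2°.

I = 0.01042∠-31.2° A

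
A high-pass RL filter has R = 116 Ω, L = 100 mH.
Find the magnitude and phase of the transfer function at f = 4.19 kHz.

Step 1 — Angular frequency: ω = 2π·4190 = 2.633e+04 rad/s.
Step 2 — Transfer function: H(jω) = jωL/(R + jωL).
Step 3 — Numerator jωL = j·2633; denominator R + jωL = 116 + j2633.
Step 4 — H = 0.9981 + j0.04398.
Step 5 — Magnitude: |H| = 0.999 (-0.0 dB); phase: φ = 2.5°.

|H| = 0.999 (-0.0 dB), φ = 2.5°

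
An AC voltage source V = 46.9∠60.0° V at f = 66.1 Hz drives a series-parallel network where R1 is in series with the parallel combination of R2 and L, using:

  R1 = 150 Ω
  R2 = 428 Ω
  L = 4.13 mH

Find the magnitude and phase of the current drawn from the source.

Step 1 — Angular frequency: ω = 2π·f = 2π·66.1 = 415.3 rad/s.
Step 2 — Component impedances:
  R1: Z = R = 150 Ω
  R2: Z = R = 428 Ω
  L: Z = jωL = j·415.3·0.00413 = 0 + j1.715 Ω
Step 3 — Parallel branch: R2 || L = 1/(1/R2 + 1/L) = 0.006874 + j1.715 Ω.
Step 4 — Series with R1: Z_total = R1 + (R2 || L) = 150 + j1.715 Ω = 150∠0.7° Ω.
Step 5 — Source phasor: V = 46.9∠60.0° V = 23.45 + j40.62 V.
Step 6 — Ohm's law: I = V / Z_total = (23.45 + j40.62) / (150 + j1.715) = 0.1594 + j0.2689 A.
Step 7 — Convert to polar: |I| = 0.3126 A, ∠I = 59.3°.

I = 0.3126∠59.3° A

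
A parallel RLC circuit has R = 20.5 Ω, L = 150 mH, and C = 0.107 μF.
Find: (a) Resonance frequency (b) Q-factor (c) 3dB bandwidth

Step 1 — Resonance: ω₀ = 1/√(LC) = 1/√(0.15·1.07e-07) = 7893 rad/s.
Step 2 — f₀ = ω₀/(2π) = 1256 Hz.
Step 3 — Parallel Q: Q = R/(ω₀L) = 20.5/(7893·0.15) = 0.01731.
Step 4 — Bandwidth: Δω = ω₀/Q = 4.559e+05 rad/s; BW = Δω/(2π) = 7.256e+04 Hz.

(a) f₀ = 1256 Hz  (b) Q = 0.01731  (c) BW = 7.256e+04 Hz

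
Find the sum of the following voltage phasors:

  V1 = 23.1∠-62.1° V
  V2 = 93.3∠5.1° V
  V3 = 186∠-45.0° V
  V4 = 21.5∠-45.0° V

Step 1 — Convert each phasor to rectangular form:
  V1 = 23.1·(cos(-62.1°) + j·sin(-62.1°)) = 10.81 - j20.41 V
  V2 = 93.3·(cos(5.1°) + j·sin(5.1°)) = 92.93 + j8.294 V
  V3 = 186·(cos(-45.0°) + j·sin(-45.0°)) = 131.5 - j131.5 V
  V4 = 21.5·(cos(-45.0°) + j·sin(-45.0°)) = 15.2 - j15.2 V
Step 2 — Sum components: V_total = 250.5 - j158.8 V.
Step 3 — Convert to polar: |V_total| = 296.6 V, ∠V_total = -32.4°.

V_total = 296.6∠-32.4° V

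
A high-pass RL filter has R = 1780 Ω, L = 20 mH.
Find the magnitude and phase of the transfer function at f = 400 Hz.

Step 1 — Angular frequency: ω = 2π·400 = 2513 rad/s.
Step 2 — Transfer function: H(jω) = jωL/(R + jωL).
Step 3 — Numerator jωL = j·50.27; denominator R + jωL = 1780 + j50.27.
Step 4 — H = 0.0007968 + j0.02822.
Step 5 — Magnitude: |H| = 0.02823 (-31.0 dB); phase: φ = 88.4°.

|H| = 0.02823 (-31.0 dB), φ = 88.4°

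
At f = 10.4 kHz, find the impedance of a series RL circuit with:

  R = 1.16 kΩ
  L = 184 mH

Step 1 — Angular frequency: ω = 2π·f = 2π·1.04e+04 = 6.535e+04 rad/s.
Step 2 — Component impedances:
  R: Z = R = 1160 Ω
  L: Z = jωL = j·6.535e+04·0.184 = 0 + j1.202e+04 Ω
Step 3 — Series combination: Z_total = R + L = 1160 + j1.202e+04 Ω = 1.208e+04∠84.5° Ω.

Z = 1160 + j1.202e+04 Ω = 1.208e+04∠84.5° Ω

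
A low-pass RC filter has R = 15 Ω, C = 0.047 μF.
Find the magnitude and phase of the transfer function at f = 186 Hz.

Step 1 — Angular frequency: ω = 2π·186 = 1169 rad/s.
Step 2 — Transfer function: H(jω) = 1/(1 + jωRC).
Step 3 — Denominator: 1 + jωRC = 1 + j·1169·15·4.7e-08 = 1 + j0.0008239.
Step 4 — H = 1 - j0.0008239.
Step 5 — Magnitude: |H| = 1 (-0.0 dB); phase: φ = -0.0°.

|H| = 1 (-0.0 dB), φ = -0.0°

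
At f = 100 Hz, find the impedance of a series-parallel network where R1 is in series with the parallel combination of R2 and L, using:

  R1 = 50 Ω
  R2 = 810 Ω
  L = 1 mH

Step 1 — Angular frequency: ω = 2π·f = 2π·100 = 628.3 rad/s.
Step 2 — Component impedances:
  R1: Z = R = 50 Ω
  R2: Z = R = 810 Ω
  L: Z = jωL = j·628.3·0.001 = 0 + j0.6283 Ω
Step 3 — Parallel branch: R2 || L = 1/(1/R2 + 1/L) = 0.0004874 + j0.6283 Ω.
Step 4 — Series with R1: Z_total = R1 + (R2 || L) = 50 + j0.6283 Ω = 50∠0.7° Ω.

Z = 50 + j0.6283 Ω = 50∠0.7° Ω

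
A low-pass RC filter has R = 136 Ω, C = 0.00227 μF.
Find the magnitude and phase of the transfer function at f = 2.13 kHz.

Step 1 — Angular frequency: ω = 2π·2130 = 1.338e+04 rad/s.
Step 2 — Transfer function: H(jω) = 1/(1 + jωRC).
Step 3 — Denominator: 1 + jωRC = 1 + j·1.338e+04·136·2.27e-09 = 1 + j0.004132.
Step 4 — H = 1 - j0.004132.
Step 5 — Magnitude: |H| = 1 (-0.0 dB); phase: φ = -0.2°.

|H| = 1 (-0.0 dB), φ = -0.2°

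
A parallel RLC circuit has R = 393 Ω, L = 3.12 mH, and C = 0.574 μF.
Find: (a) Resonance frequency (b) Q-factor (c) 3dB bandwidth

Step 1 — Resonance: ω₀ = 1/√(LC) = 1/√(0.00312·5.74e-07) = 2.363e+04 rad/s.
Step 2 — f₀ = ω₀/(2π) = 3761 Hz.
Step 3 — Parallel Q: Q = R/(ω₀L) = 393/(2.363e+04·0.00312) = 5.331.
Step 4 — Bandwidth: Δω = ω₀/Q = 4433 rad/s; BW = Δω/(2π) = 705.5 Hz.

(a) f₀ = 3761 Hz  (b) Q = 5.331  (c) BW = 705.5 Hz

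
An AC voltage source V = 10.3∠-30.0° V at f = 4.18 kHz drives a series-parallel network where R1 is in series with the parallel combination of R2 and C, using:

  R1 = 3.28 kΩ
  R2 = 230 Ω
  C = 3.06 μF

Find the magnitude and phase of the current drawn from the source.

Step 1 — Angular frequency: ω = 2π·f = 2π·4180 = 2.626e+04 rad/s.
Step 2 — Component impedances:
  R1: Z = R = 3280 Ω
  R2: Z = R = 230 Ω
  C: Z = 1/(jωC) = -j/(ω·C) = 0 - j12.44 Ω
Step 3 — Parallel branch: R2 || C = 1/(1/R2 + 1/C) = 0.6712 - j12.41 Ω.
Step 4 — Series with R1: Z_total = R1 + (R2 || C) = 3281 - j12.41 Ω = 3281∠-0.2° Ω.
Step 5 — Source phasor: V = 10.3∠-30.0° V = 8.92 - j5.15 V.
Step 6 — Ohm's law: I = V / Z_total = (8.92 - j5.15) / (3281 - j12.41) = 0.002725 - j0.001559 A.
Step 7 — Convert to polar: |I| = 0.00314 A, ∠I = -29.8°.

I = 0.00314∠-29.8° A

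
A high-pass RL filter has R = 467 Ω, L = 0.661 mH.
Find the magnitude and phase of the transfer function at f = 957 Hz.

Step 1 — Angular frequency: ω = 2π·957 = 6013 rad/s.
Step 2 — Transfer function: H(jω) = jωL/(R + jωL).
Step 3 — Numerator jωL = j·3.975; denominator R + jωL = 467 + j3.975.
Step 4 — H = 7.243e-05 + j0.00851.
Step 5 — Magnitude: |H| = 0.008511 (-41.4 dB); phase: φ = 89.5°.

|H| = 0.008511 (-41.4 dB), φ = 89.5°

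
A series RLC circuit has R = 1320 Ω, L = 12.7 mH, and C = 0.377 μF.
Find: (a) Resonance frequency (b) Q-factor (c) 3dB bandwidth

Step 1 — Resonance: ω₀ = 1/√(LC) = 1/√(0.0127·3.77e-07) = 1.445e+04 rad/s.
Step 2 — f₀ = ω₀/(2π) = 2300 Hz.
Step 3 — Series Q: Q = ω₀L/R = 1.445e+04·0.0127/1320 = 0.139.
Step 4 — Bandwidth: Δω = ω₀/Q = 1.039e+05 rad/s; BW = Δω/(2π) = 1.654e+04 Hz.

(a) f₀ = 2300 Hz  (b) Q = 0.139  (c) BW = 1.654e+04 Hz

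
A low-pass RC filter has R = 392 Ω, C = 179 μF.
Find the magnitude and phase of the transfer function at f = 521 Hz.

Step 1 — Angular frequency: ω = 2π·521 = 3274 rad/s.
Step 2 — Transfer function: H(jω) = 1/(1 + jωRC).
Step 3 — Denominator: 1 + jωRC = 1 + j·3274·392·0.000179 = 1 + j229.7.
Step 4 — H = 1.895e-05 - j0.004353.
Step 5 — Magnitude: |H| = 0.004354 (-47.2 dB); phase: φ = -89.8°.

|H| = 0.004354 (-47.2 dB), φ = -89.8°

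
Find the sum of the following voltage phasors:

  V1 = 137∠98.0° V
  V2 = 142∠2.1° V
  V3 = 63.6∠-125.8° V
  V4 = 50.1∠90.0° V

Step 1 — Convert each phasor to rectangular form:
  V1 = 137·(cos(98.0°) + j·sin(98.0°)) = -19.07 + j135.7 V
  V2 = 142·(cos(2.1°) + j·sin(2.1°)) = 141.9 + j5.203 V
  V3 = 63.6·(cos(-125.8°) + j·sin(-125.8°)) = -37.2 - j51.58 V
  V4 = 50.1·(cos(90.0°) + j·sin(90.0°)) = 0 + j50.1 V
Step 2 — Sum components: V_total = 85.63 + j139.4 V.
Step 3 — Convert to polar: |V_total| = 163.6 V, ∠V_total = 58.4°.

V_total = 163.6∠58.4° V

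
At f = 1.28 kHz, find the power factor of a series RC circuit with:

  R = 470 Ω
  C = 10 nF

Step 1 — Angular frequency: ω = 2π·f = 2π·1280 = 8042 rad/s.
Step 2 — Component impedances:
  R: Z = R = 470 Ω
  C: Z = 1/(jωC) = -j/(ω·C) = 0 - j1.243e+04 Ω
Step 3 — Series combination: Z_total = R + C = 470 - j1.243e+04 Ω = 1.244e+04∠-87.8° Ω.
Step 4 — Power factor: PF = cos(φ) = Re(Z)/|Z| = 470/12443 = 0.03777.
Step 5 — Type: Im(Z) = -1.243e+04 ⇒ leading (phase φ = -87.8°).

PF = 0.03777 (leading, φ = -87.8°)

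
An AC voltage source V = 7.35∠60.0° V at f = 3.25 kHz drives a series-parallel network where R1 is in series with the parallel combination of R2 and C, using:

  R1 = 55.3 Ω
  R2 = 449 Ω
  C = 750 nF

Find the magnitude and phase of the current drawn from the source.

Step 1 — Angular frequency: ω = 2π·f = 2π·3250 = 2.042e+04 rad/s.
Step 2 — Component impedances:
  R1: Z = R = 55.3 Ω
  R2: Z = R = 449 Ω
  C: Z = 1/(jωC) = -j/(ω·C) = 0 - j65.29 Ω
Step 3 — Parallel branch: R2 || C = 1/(1/R2 + 1/C) = 9.299 - j63.94 Ω.
Step 4 — Series with R1: Z_total = R1 + (R2 || C) = 64.6 - j63.94 Ω = 90.89∠-44.7° Ω.
Step 5 — Source phasor: V = 7.35∠60.0° V = 3.675 + j6.365 V.
Step 6 — Ohm's law: I = V / Z_total = (3.675 + j6.365) / (64.6 - j63.94) = -0.02053 + j0.07821 A.
Step 7 — Convert to polar: |I| = 0.08086 A, ∠I = 104.7°.

I = 0.08086∠104.7° A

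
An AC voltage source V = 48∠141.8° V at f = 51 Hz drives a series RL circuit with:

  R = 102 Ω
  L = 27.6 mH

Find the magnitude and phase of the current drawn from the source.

Step 1 — Angular frequency: ω = 2π·f = 2π·51 = 320.4 rad/s.
Step 2 — Component impedances:
  R: Z = R = 102 Ω
  L: Z = jωL = j·320.4·0.0276 = 0 + j8.844 Ω
Step 3 — Series combination: Z_total = R + L = 102 + j8.844 Ω = 102.4∠5.0° Ω.
Step 4 — Source phasor: V = 48∠141.8° V = -37.72 + j29.68 V.
Step 5 — Ohm's law: I = V / Z_total = (-37.72 + j29.68) / (102 + j8.844) = -0.342 + j0.3207 A.
Step 6 — Convert to polar: |I| = 0.4688 A, ∠I = 136.8°.

I = 0.4688∠136.8° A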